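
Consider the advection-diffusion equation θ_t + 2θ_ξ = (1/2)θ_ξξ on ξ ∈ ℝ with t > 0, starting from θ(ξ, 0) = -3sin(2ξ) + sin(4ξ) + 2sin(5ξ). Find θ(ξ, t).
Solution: Change to a moving frame: let η = ξ - 2t, σ = t and write θ(ξ,t) = u(η,σ).
By the chain rule θ_t = u_σ - 2u_η, θ_ξ = u_η, θ_ξξ = u_ηη.
Then θ_t + 2θ_ξ = u_σ: the advection term cancels and the PDE becomes the heat equation u_σ = (1/2)u_ηη on η ∈ ℝ.
Initial data: u(η,0) = θ(η,0) = -3sin(2η) + sin(4η) + 2sin(5η).
On η ∈ ℝ each mode satisfies (sin(nη))″ = -n² sin(nη), so exp(-n²σ/2) sin(nη) solves the heat equation; by superposition u(η,σ) = Σ c_n exp(-n²σ/2) sin(nη).
Reading off the coefficients: c_2=-3, c_4=1, c_5=2, so u(η,σ) = -3exp(-2σ)sin(2η) + exp(-8σ)sin(4η) + 2exp(-25σ/2)sin(5η).
Substituting back η = ξ - 2t, σ = t: θ(ξ,t) = u(ξ - 2t, t).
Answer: θ(ξ, t) = 3exp(-2t)sin(4t - 2ξ) - exp(-8t)sin(8t - 4ξ) - 2exp(-25t/2)sin(10t - 5ξ)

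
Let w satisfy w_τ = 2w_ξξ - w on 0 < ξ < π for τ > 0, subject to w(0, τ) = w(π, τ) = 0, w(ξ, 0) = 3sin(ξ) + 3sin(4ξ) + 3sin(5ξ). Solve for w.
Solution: Substitute w = exp(-τ)u.
Then w_τ = exp(-τ)(u_τ - u), w_ξξ = exp(-τ)u_ξξ; substituting and dividing by exp(-τ), the lower-order terms cancel: u_τ = 2u_ξξ (standard heat equation).
Data for u: u(ξ,0) = w(ξ,0) = 3sin(ξ) + 3sin(4ξ) + 3sin(5ξ). The boundary conditions carry over: u(0,τ) = u(π,τ) = 0.
Separating variables: u = Σ c_n exp(-2n²τ) sin(nξ). From u(ξ,0) = 3sin(ξ) + 3sin(4ξ) + 3sin(5ξ): c_1=3, c_4=3, c_5=3.
So u(ξ,τ) = 3exp(-2τ)sin(ξ) + 3exp(-32τ)sin(4ξ) + 3exp(-50τ)sin(5ξ), and w(ξ,τ) = exp(-τ)u(ξ,τ).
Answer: w(ξ, τ) = 3exp(-3τ)sin(ξ) + 3exp(-33τ)sin(4ξ) + 3exp(-51τ)sin(5ξ)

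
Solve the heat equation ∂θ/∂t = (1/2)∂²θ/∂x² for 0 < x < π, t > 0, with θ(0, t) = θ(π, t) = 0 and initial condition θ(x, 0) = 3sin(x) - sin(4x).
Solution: Separating variables: θ = Σ c_n exp(-n²t/2) sin(nx). From θ(x,0) = 3sin(x) - sin(4x): c_1=3, c_4=-1.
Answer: θ(x, t) = -exp(-8t)sin(4x) + 3exp(-t/2)sin(x)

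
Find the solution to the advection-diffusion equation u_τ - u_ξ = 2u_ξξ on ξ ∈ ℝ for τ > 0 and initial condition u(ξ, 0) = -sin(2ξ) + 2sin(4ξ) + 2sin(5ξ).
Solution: Moving frame: η = ξ + τ, σ = τ, u = w(η,σ), so u_τ = w_σ + w_η and u_ξξ = w_ηη.
Hence u_τ - u_ξ = w_σ and the PDE becomes the heat equation w_σ = 2w_ηη on η ∈ ℝ.
Initial data: w(η,0) = u(η,0) = -sin(2η) + 2sin(4η) + 2sin(5η). Each mode sin(nη) decays as exp(-2n²σ) on ℝ, so w(η,σ) = Σ c_n exp(-2n²σ) sin(nη) with c_2=-1, c_4=2, c_5=2: w(η,σ) = -exp(-8σ)sin(2η) + 2exp(-32σ)sin(4η) + 2exp(-50σ)sin(5η).
Substituting back: u(ξ,τ) = w(ξ + τ, τ).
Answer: u(ξ, τ) = -exp(-8τ)sin(2ξ + 2τ) + 2exp(-32τ)sin(4ξ + 4τ) + 2exp(-50τ)sin(5ξ + 5τ)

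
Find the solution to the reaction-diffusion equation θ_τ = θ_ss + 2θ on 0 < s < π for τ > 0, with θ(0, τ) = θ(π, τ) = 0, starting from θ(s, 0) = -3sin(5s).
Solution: Substitute θ = exp(2τ)u.
Then θ_τ = exp(2τ)(u_τ + 2u), θ_ss = exp(2τ)u_ss; substituting and dividing by exp(2τ), the lower-order terms cancel: u_τ = u_ss (standard heat equation).
Data for u: u(s,0) = θ(s,0) = -3sin(5s). The boundary conditions carry over: u(0,τ) = u(π,τ) = 0.
Separating variables: u = Σ c_n exp(-n²τ) sin(ns). From u(s,0) = -3sin(5s): c_5=-3.
So u(s,τ) = -3exp(-25τ)sin(5s), and θ(s,τ) = exp(2τ)u(s,τ).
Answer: θ(s, τ) = -3exp(-23τ)sin(5s)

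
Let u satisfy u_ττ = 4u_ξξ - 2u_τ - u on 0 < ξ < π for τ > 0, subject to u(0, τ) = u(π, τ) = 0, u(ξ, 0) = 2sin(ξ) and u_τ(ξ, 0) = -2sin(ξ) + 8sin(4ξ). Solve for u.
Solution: Substitute u = exp(-τ)w, i.e. w = exp(τ)u.
By the product rule, u_τ = exp(-τ)(w_τ - w), u_ττ = exp(-τ)(w_ττ - 2w_τ + w), u_ξξ = exp(-τ)w_ξξ.
Substituting into the PDE and dividing by exp(-τ): w_ττ - 2w_τ + w = 4w_ξξ - 2(w_τ - w) - w.
The lower-order terms cancel, leaving the standard wave equation w_ττ = 4w_ξξ.
Initial data for w: w(ξ,0) = u(ξ,0) = 2sin(ξ); w_τ(ξ,0) = u_τ(ξ,0) + u(ξ,0) = 8sin(4ξ). The boundary conditions carry over: w(0,τ) = w(π,τ) = 0.
Solve for w:
  Using separation of variables w = X(ξ)T(τ):
  Eigenfunctions: sin(nξ), n = 1, 2, 3, ...
  General solution: w(ξ, τ) = Σ [A_n cos(2n τ) + B_n sin(2n τ)] sin(nξ)
  From w(ξ,0) = 2sin(ξ): A_1=2. From w_τ(ξ,0) = 8sin(4ξ), using w_τ(ξ,0) = Σ ω_n B_n sin(nξ) with ω_n = 2n: B_4 = 8/8 = 1.
Hence w(ξ,τ) = 2sin(ξ)cos(2τ) + sin(4ξ)sin(8τ).
Transform back: u(ξ,τ) = exp(-τ)w(ξ,τ).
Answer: u(ξ, τ) = 2exp(-τ)sin(ξ)cos(2τ) + exp(-τ)sin(4ξ)sin(8τ)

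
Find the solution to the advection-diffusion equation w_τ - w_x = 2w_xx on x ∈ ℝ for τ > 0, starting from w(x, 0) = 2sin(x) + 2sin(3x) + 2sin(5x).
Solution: Moving frame: η = x + τ, σ = τ, w = u(η,σ), so w_τ = u_σ + u_η and w_xx = u_ηη.
Hence w_τ - w_x = u_σ and the PDE becomes the heat equation u_σ = 2u_ηη on η ∈ ℝ.
Initial data: u(η,0) = w(η,0) = 2sin(η) + 2sin(3η) + 2sin(5η). Each mode sin(nη) decays as exp(-2n²σ) on ℝ, so u(η,σ) = Σ c_n exp(-2n²σ) sin(nη) with c_1=2, c_3=2, c_5=2: u(η,σ) = 2exp(-2σ)sin(η) + 2exp(-18σ)sin(3η) + 2exp(-50σ)sin(5η).
Substituting back: w(x,τ) = u(x + τ, τ).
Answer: w(x, τ) = 2exp(-2τ)sin(x + τ) + 2exp(-18τ)sin(3x + 3τ) + 2exp(-50τ)sin(5x + 5τ)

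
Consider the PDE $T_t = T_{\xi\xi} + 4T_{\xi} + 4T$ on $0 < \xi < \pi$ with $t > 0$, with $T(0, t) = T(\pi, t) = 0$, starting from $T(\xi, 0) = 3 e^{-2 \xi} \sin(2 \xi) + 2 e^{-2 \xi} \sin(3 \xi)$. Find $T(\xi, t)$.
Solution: Substitute $T = e^{-2\xi}u$, i.e. $u = e^{2\xi}T$.
By the product rule, $T_{\xi} = e^{-2\xi}(u_{\xi} - 2u)$, $T_{\xi\xi} = e^{-2\xi}(u_{\xi\xi} - 4u_{\xi} + 4u)$, $T_t = e^{-2\xi}u_t$.
Substituting into the PDE and dividing by $e^{-2\xi}$: $u_t = (u_{\xi\xi} - 4u_{\xi} + 4u) + 4(u_{\xi} - 2u) + 4u$.
The lower-order terms cancel, leaving the standard heat equation $u_t = u_{\xi\xi}$.
Initial data for $u$: $u(\xi,0) = e^{2\xi}T(\xi,0) = 3 \sin(2 \xi) + 2 \sin(3 \xi)$. The boundary conditions carry over: $u(0,t) = u(\pi,t) = 0$.
Solve for $u$:
  Using separation of variables $u = X(\xi)G(t)$:
  Eigenfunctions: $\sin(n\xi)$, $n = 1, 2, 3, \ldots$
  General solution: $u(\xi, t) = \sum c_n \sin(n\xi) e^{-n^2 t}$
  Matching $u(\xi,0) = 3 \sin(2 \xi) + 2 \sin(3 \xi)$ term by term: $c_2=3, c_3=2$.
Hence $u(\xi,t) = 3 e^{-4 t} \sin(2 \xi) + 2 e^{-9 t} \sin(3 \xi)$.
Transform back: $T(\xi,t) = e^{-2\xi}u(\xi,t)$.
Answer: $T(\xi, t) = 3 e^{-2 \xi} e^{-4 t} \sin(2 \xi) + 2 e^{-2 \xi} e^{-9 t} \sin(3 \xi)$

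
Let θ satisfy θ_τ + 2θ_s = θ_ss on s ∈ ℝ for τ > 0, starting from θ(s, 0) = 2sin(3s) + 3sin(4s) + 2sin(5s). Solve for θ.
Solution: Change to a moving frame: let η = s - 2τ, σ = τ and write θ(s,τ) = u(η,σ).
By the chain rule θ_τ = u_σ - 2u_η, θ_s = u_η, θ_ss = u_ηη.
Then θ_τ + 2θ_s = u_σ: the advection term cancels and the PDE becomes the heat equation u_σ = u_ηη on η ∈ ℝ.
Initial data: u(η,0) = θ(η,0) = 2sin(3η) + 3sin(4η) + 2sin(5η).
On η ∈ ℝ each mode satisfies (sin(nη))″ = -n² sin(nη), so exp(-n²σ) sin(nη) solves the heat equation; by superposition u(η,σ) = Σ c_n exp(-n²σ) sin(nη).
Reading off the coefficients: c_3=2, c_4=3, c_5=2, so u(η,σ) = 2exp(-9σ)sin(3η) + 3exp(-16σ)sin(4η) + 2exp(-25σ)sin(5η).
Substituting back η = s - 2τ, σ = τ: θ(s,τ) = u(s - 2τ, τ).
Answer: θ(s, τ) = 2exp(-9τ)sin(3s - 6τ) + 3exp(-16τ)sin(4s - 8τ) + 2exp(-25τ)sin(5s - 10τ)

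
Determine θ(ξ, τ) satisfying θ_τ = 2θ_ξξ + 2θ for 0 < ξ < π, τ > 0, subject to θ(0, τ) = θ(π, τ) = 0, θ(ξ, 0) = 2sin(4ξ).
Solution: Substitute θ = exp(2τ)u.
Then θ_τ = exp(2τ)(u_τ + 2u), θ_ξξ = exp(2τ)u_ξξ; substituting and dividing by exp(2τ), the lower-order terms cancel: u_τ = 2u_ξξ (standard heat equation).
Data for u: u(ξ,0) = θ(ξ,0) = 2sin(4ξ). The boundary conditions carry over: u(0,τ) = u(π,τ) = 0.
Separating variables: u = Σ c_n exp(-2n²τ) sin(nξ). From u(ξ,0) = 2sin(4ξ): c_4=2.
So u(ξ,τ) = 2exp(-32τ)sin(4ξ), and θ(ξ,τ) = exp(2τ)u(ξ,τ).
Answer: θ(ξ, τ) = 2exp(-30τ)sin(4ξ)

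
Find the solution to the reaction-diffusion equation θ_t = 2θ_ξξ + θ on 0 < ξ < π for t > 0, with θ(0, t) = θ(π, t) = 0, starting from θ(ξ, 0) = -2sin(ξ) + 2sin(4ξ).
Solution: Substitute θ = exp(t)u, i.e. u = exp(-t)θ.
By the product rule, θ_t = exp(t)(u_t + u), θ_ξξ = exp(t)u_ξξ.
Substituting into the PDE and dividing by exp(t): u_t + u = 2u_ξξ + u.
The lower-order terms cancel, leaving the standard heat equation u_t = 2u_ξξ.
Initial data for u: u(ξ,0) = θ(ξ,0) = -2sin(ξ) + 2sin(4ξ). The boundary conditions carry over: u(0,t) = u(π,t) = 0.
Solve for u:
  Using separation of variables u = X(ξ)G(t):
  Eigenfunctions: sin(nξ), n = 1, 2, 3, ...
  General solution: u(ξ, t) = Σ c_n sin(nξ) exp(-2n² t)
  Matching u(ξ,0) = -2sin(ξ) + 2sin(4ξ) term by term: c_1=-2, c_4=2.
Hence u(ξ,t) = -2exp(-2t)sin(ξ) + 2exp(-32t)sin(4ξ).
Transform back: θ(ξ,t) = exp(t)u(ξ,t).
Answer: θ(ξ, t) = -2exp(-t)sin(ξ) + 2exp(-31t)sin(4ξ)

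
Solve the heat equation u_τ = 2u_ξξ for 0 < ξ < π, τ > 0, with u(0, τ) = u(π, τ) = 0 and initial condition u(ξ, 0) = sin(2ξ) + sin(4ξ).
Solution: Separating variables: u = Σ c_n exp(-2n²τ) sin(nξ). From u(ξ,0) = sin(2ξ) + sin(4ξ): c_2=1, c_4=1.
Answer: u(ξ, τ) = exp(-8τ)sin(2ξ) + exp(-32τ)sin(4ξ)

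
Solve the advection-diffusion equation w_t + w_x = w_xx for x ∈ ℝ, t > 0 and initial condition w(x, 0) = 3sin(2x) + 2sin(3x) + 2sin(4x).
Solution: Moving frame: η = x - t, σ = t, w = u(η,σ), so w_t = u_σ - u_η and w_xx = u_ηη.
Hence w_t + w_x = u_σ and the PDE becomes the heat equation u_σ = u_ηη on η ∈ ℝ.
Initial data: u(η,0) = w(η,0) = 3sin(2η) + 2sin(3η) + 2sin(4η). Each mode sin(nη) decays as exp(-n²σ) on ℝ, so u(η,σ) = Σ c_n exp(-n²σ) sin(nη) with c_2=3, c_3=2, c_4=2: u(η,σ) = 3exp(-4σ)sin(2η) + 2exp(-9σ)sin(3η) + 2exp(-16σ)sin(4η).
Substituting back: w(x,t) = u(x - t, t).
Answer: w(x, t) = -3exp(-4t)sin(2t - 2x) - 2exp(-9t)sin(3t - 3x) - 2exp(-16t)sin(4t - 4x)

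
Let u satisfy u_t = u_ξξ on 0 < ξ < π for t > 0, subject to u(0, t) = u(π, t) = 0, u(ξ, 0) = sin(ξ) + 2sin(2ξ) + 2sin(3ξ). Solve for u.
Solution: Separating variables: u = Σ c_n exp(-n²t) sin(nξ). From u(ξ,0) = sin(ξ) + 2sin(2ξ) + 2sin(3ξ): c_1=1, c_2=2, c_3=2.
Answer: u(ξ, t) = exp(-t)sin(ξ) + 2exp(-4t)sin(2ξ) + 2exp(-9t)sin(3ξ)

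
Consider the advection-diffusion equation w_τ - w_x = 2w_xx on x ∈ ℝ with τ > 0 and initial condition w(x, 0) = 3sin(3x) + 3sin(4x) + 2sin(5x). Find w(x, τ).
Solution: Moving frame: η = x + τ, σ = τ, w = u(η,σ), so w_τ = u_σ + u_η and w_xx = u_ηη.
Hence w_τ - w_x = u_σ and the PDE becomes the heat equation u_σ = 2u_ηη on η ∈ ℝ.
Initial data: u(η,0) = w(η,0) = 3sin(3η) + 3sin(4η) + 2sin(5η). Each mode sin(nη) decays as exp(-2n²σ) on ℝ, so u(η,σ) = Σ c_n exp(-2n²σ) sin(nη) with c_3=3, c_4=3, c_5=2: u(η,σ) = 3exp(-18σ)sin(3η) + 3exp(-32σ)sin(4η) + 2exp(-50σ)sin(5η).
Substituting back: w(x,τ) = u(x + τ, τ).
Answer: w(x, τ) = 3exp(-18τ)sin(3x + 3τ) + 3exp(-32τ)sin(4x + 4τ) + 2exp(-50τ)sin(5x + 5τ)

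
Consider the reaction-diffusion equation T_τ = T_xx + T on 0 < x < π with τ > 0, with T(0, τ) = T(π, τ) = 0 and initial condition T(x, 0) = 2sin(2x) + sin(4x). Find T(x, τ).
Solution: Substitute T = exp(τ)u.
Then T_τ = exp(τ)(u_τ + u), T_xx = exp(τ)u_xx; substituting and dividing by exp(τ), the lower-order terms cancel: u_τ = u_xx (standard heat equation).
Data for u: u(x,0) = T(x,0) = 2sin(2x) + sin(4x). The boundary conditions carry over: u(0,τ) = u(π,τ) = 0.
Separating variables: u = Σ c_n exp(-n²τ) sin(nx). From u(x,0) = 2sin(2x) + sin(4x): c_2=2, c_4=1.
So u(x,τ) = 2exp(-4τ)sin(2x) + exp(-16τ)sin(4x), and T(x,τ) = exp(τ)u(x,τ).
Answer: T(x, τ) = 2exp(-3τ)sin(2x) + exp(-15τ)sin(4x)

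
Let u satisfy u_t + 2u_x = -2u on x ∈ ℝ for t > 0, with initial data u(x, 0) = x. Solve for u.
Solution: Substitute u = exp(-2t)w, i.e. w = exp(2t)u.
By the product rule, u_t = exp(-2t)(w_t - 2w), u_x = exp(-2t)w_x.
Substituting into the PDE and dividing by exp(-2t): w_t - 2w + 2w_x = -2w.
The lower-order terms cancel, leaving the standard advection equation w_t + 2w_x = 0.
Initial data for w: w(x,0) = u(x,0) = x.
Solve for w:
  By method of characteristics (waves move right with speed 2):
  Along characteristics x - 2t = const, w is constant, so w(x,t) = f(x - 2t) with f = w(·, 0).
Hence w(x,t) = -2t + x.
Transform back: u(x,t) = exp(-2t)w(x,t).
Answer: u(x, t) = -2texp(-2t) + xexp(-2t)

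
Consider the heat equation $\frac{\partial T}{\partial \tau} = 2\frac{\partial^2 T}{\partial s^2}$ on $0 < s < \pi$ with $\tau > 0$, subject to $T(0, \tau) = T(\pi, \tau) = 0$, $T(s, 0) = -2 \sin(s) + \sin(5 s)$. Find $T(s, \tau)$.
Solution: Separating variables: $T = \sum c_n e^{-2n^2\tau} \sin(ns)$. From $T(s,0) = -2 \sin(s) + \sin(5 s)$: $c_1=-2, c_5=1$.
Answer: $T(s, \tau) = -2 e^{-2 \tau} \sin(s) + e^{-50 \tau} \sin(5 s)$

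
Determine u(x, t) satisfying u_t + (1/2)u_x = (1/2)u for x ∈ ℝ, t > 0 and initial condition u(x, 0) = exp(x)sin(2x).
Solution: Substitute u = exp(x)w, i.e. w = exp(-x)u.
By the product rule, u_x = exp(x)(w_x + w), u_t = exp(x)w_t.
Substituting into the PDE and dividing by exp(x): w_t + (1/2)(w_x + w) = (1/2)w.
The lower-order terms cancel, leaving the standard advection equation w_t + (1/2)w_x = 0.
Initial data for w: w(x,0) = exp(-x)u(x,0) = sin(2x).
Solve for w:
  By method of characteristics (waves move right with speed 1/2):
  Along characteristics x - (1/2)t = const, w is constant, so w(x,t) = f(x - (1/2)t) with f = w(·, 0).
Hence w(x,t) = -sin(t - 2x).
Transform back: u(x,t) = exp(x)w(x,t).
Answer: u(x, t) = -exp(x)sin(t - 2x)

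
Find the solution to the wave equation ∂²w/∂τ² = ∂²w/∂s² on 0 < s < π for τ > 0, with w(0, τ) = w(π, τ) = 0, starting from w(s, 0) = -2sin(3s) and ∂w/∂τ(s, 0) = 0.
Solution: Using separation of variables w = X(s)T(τ):
Eigenfunctions: sin(ns), n = 1, 2, 3, ...
General solution: w(s, τ) = Σ [A_n cos(n τ) + B_n sin(n τ)] sin(ns)
From w(s,0) = -2sin(3s): A_3=-2. From w_τ(s,0) = 0: all B_n = 0.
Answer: w(s, τ) = -2sin(3s)cos(3τ)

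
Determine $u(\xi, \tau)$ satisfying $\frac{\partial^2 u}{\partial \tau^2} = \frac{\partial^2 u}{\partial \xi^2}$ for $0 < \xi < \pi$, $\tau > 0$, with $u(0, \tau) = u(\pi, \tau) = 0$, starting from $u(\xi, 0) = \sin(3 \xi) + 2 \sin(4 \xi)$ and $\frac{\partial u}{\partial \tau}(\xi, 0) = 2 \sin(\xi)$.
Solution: Separating variables: $u = \sum [A_n \cos(\omega_n \tau) + B_n \sin(\omega_n \tau)] \sin(n\xi)$, $\omega_n = n$. From ICs ($B_n$ = velocity coefficient / $\omega_n$): $A_3=1, A_4=2, B_1=2$.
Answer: $u(\xi, \tau) = 2 \sin(\tau) \sin(\xi) + \sin(3 \xi) \cos(3 \tau) + 2 \sin(4 \xi) \cos(4 \tau)$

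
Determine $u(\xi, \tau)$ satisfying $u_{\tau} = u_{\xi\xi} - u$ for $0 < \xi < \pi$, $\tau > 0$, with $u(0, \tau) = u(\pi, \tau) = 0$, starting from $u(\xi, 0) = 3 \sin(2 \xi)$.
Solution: Substitute $u = e^{-\tau}w$, i.e. $w = e^{\tau}u$.
By the product rule, $u_{\tau} = e^{-\tau}(w_{\tau} - w)$, $u_{\xi\xi} = e^{-\tau}w_{\xi\xi}$.
Substituting into the PDE and dividing by $e^{-\tau}$: $w_{\tau} - w = w_{\xi\xi} - w$.
The lower-order terms cancel, leaving the standard heat equation $w_{\tau} = w_{\xi\xi}$.
Initial data for $w$: $w(\xi,0) = u(\xi,0) = 3 \sin(2 \xi)$. The boundary conditions carry over: $w(0,\tau) = w(\pi,\tau) = 0$.
Solve for $w$:
  Using separation of variables $w = X(\xi)T(\tau)$:
  Eigenfunctions: $\sin(n\xi)$, $n = 1, 2, 3, \ldots$
  General solution: $w(\xi, \tau) = \sum c_n \sin(n\xi) e^{-n^2 \tau}$
  Matching $w(\xi,0) = 3 \sin(2 \xi)$ term by term: $c_2=3$.
Hence $w(\xi,\tau) = 3 e^{-4 \tau} \sin(2 \xi)$.
Transform back: $u(\xi,\tau) = e^{-\tau}w(\xi,\tau)$.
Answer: $u(\xi, \tau) = 3 e^{-5 \tau} \sin(2 \xi)$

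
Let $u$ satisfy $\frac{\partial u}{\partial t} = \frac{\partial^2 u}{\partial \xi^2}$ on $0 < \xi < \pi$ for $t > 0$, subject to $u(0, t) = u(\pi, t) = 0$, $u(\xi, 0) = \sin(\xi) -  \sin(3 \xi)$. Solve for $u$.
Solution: Separating variables: $u = \sum c_n e^{-n^2t} \sin(n\xi)$. From $u(\xi,0) = \sin(\xi) - \sin(3 \xi)$: $c_1=1, c_3=-1$.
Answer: $u(\xi, t) = e^{-t} \sin(\xi) -  e^{-9 t} \sin(3 \xi)$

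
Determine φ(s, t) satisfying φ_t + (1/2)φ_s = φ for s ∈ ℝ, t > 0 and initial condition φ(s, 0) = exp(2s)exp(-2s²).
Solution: Substitute φ = exp(2s)u, i.e. u = exp(-2s)φ.
By the product rule, φ_s = exp(2s)(u_s + 2u), φ_t = exp(2s)u_t.
Substituting into the PDE and dividing by exp(2s): u_t + (1/2)(u_s + 2u) = u.
The lower-order terms cancel, leaving the standard advection equation u_t + (1/2)u_s = 0.
Initial data for u: u(s,0) = exp(-2s)φ(s,0) = exp(-2s²).
Solve for u:
  By method of characteristics (waves move right with speed 1/2):
  Along characteristics s - (1/2)t = const, u is constant, so u(s,t) = f(s - (1/2)t) with f = u(·, 0).
Hence u(s,t) = exp(-2(s - t/2)²).
Transform back: φ(s,t) = exp(2s)u(s,t).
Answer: φ(s, t) = exp(2s)exp(-2(s - t/2)²)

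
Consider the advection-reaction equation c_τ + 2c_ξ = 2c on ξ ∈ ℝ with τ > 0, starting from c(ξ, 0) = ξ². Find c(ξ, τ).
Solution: Substitute c = exp(2τ)u, i.e. u = exp(-2τ)c.
By the product rule, c_τ = exp(2τ)(u_τ + 2u), c_ξ = exp(2τ)u_ξ.
Substituting into the PDE and dividing by exp(2τ): u_τ + 2u + 2u_ξ = 2u.
The lower-order terms cancel, leaving the standard advection equation u_τ + 2u_ξ = 0.
Initial data for u: u(ξ,0) = c(ξ,0) = ξ².
Solve for u:
  By method of characteristics (waves move right with speed 2):
  Along characteristics ξ - 2τ = const, u is constant, so u(ξ,τ) = f(ξ - 2τ) with f = u(·, 0).
Hence u(ξ,τ) = ξ² - 4ξτ + 4τ².
Transform back: c(ξ,τ) = exp(2τ)u(ξ,τ).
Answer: c(ξ, τ) = ξ²exp(2τ) - 4ξτexp(2τ) + 4τ²exp(2τ)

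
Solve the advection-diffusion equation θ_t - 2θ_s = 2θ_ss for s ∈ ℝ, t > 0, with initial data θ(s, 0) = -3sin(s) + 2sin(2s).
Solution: Change to a moving frame: let η = s + 2t, σ = t and write θ(s,t) = u(η,σ).
By the chain rule θ_t = u_σ + 2u_η, θ_s = u_η, θ_ss = u_ηη.
Then θ_t - 2θ_s = u_σ: the advection term cancels and the PDE becomes the heat equation u_σ = 2u_ηη on η ∈ ℝ.
Initial data: u(η,0) = θ(η,0) = -3sin(η) + 2sin(2η).
On η ∈ ℝ each mode satisfies (sin(nη))″ = -n² sin(nη), so exp(-2n²σ) sin(nη) solves the heat equation; by superposition u(η,σ) = Σ c_n exp(-2n²σ) sin(nη).
Reading off the coefficients: c_1=-3, c_2=2, so u(η,σ) = -3exp(-2σ)sin(η) + 2exp(-8σ)sin(2η).
Substituting back η = s + 2t, σ = t: θ(s,t) = u(s + 2t, t).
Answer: θ(s, t) = -3exp(-2t)sin(s + 2t) + 2exp(-8t)sin(2s + 4t)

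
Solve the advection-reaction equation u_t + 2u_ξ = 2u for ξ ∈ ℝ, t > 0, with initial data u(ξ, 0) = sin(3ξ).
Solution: Substitute u = exp(2t)w, i.e. w = exp(-2t)u.
By the product rule, u_t = exp(2t)(w_t + 2w), u_ξ = exp(2t)w_ξ.
Substituting into the PDE and dividing by exp(2t): w_t + 2w + 2w_ξ = 2w.
The lower-order terms cancel, leaving the standard advection equation w_t + 2w_ξ = 0.
Initial data for w: w(ξ,0) = u(ξ,0) = sin(3ξ).
Solve for w:
  By method of characteristics (waves move right with speed 2):
  Along characteristics ξ - 2t = const, w is constant, so w(ξ,t) = f(ξ - 2t) with f = w(·, 0).
Hence w(ξ,t) = -sin(6t - 3ξ).
Transform back: u(ξ,t) = exp(2t)w(ξ,t).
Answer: u(ξ, t) = -exp(2t)sin(6t - 3ξ)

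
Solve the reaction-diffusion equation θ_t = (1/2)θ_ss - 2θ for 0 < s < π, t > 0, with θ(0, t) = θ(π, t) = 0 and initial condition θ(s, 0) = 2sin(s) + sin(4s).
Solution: Substitute θ = exp(-2t)u, i.e. u = exp(2t)θ.
By the product rule, θ_t = exp(-2t)(u_t - 2u), θ_ss = exp(-2t)u_ss.
Substituting into the PDE and dividing by exp(-2t): u_t - 2u = (1/2)u_ss - 2u.
The lower-order terms cancel, leaving the standard heat equation u_t = (1/2)u_ss.
Initial data for u: u(s,0) = θ(s,0) = 2sin(s) + sin(4s). The boundary conditions carry over: u(0,t) = u(π,t) = 0.
Solve for u:
  Using separation of variables u = X(s)G(t):
  Eigenfunctions: sin(ns), n = 1, 2, 3, ...
  General solution: u(s, t) = Σ c_n sin(ns) exp(-n² t/2)
  Matching u(s,0) = 2sin(s) + sin(4s) term by term: c_1=2, c_4=1.
Hence u(s,t) = exp(-8t)sin(4s) + 2exp(-t/2)sin(s).
Transform back: θ(s,t) = exp(-2t)u(s,t).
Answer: θ(s, t) = exp(-10t)sin(4s) + 2exp(-5t/2)sin(s)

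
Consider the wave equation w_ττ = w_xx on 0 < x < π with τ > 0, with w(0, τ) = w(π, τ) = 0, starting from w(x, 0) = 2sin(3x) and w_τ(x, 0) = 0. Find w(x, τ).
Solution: Using separation of variables w = X(x)T(τ):
Eigenfunctions: sin(nx), n = 1, 2, 3, ...
General solution: w(x, τ) = Σ [A_n cos(n τ) + B_n sin(n τ)] sin(nx)
From w(x,0) = 2sin(3x): A_3=2. From w_τ(x,0) = 0: all B_n = 0.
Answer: w(x, τ) = 2sin(3x)cos(3τ)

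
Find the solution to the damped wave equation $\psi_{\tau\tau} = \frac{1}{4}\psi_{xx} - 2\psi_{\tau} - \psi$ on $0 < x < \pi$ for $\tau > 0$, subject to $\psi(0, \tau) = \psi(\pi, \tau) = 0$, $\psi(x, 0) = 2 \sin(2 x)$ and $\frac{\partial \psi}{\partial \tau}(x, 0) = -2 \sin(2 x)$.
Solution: Substitute $\psi = e^{-\tau}u$, i.e. $u = e^{\tau}\psi$.
By the product rule, $\psi_{\tau} = e^{-\tau}(u_{\tau} - u)$, $\psi_{\tau\tau} = e^{-\tau}(u_{\tau\tau} - 2u_{\tau} + u)$, $\psi_{xx} = e^{-\tau}u_{xx}$.
Substituting into the PDE and dividing by $e^{-\tau}$: $u_{\tau\tau} - 2u_{\tau} + u = \frac{1}{4}u_{xx} - 2(u_{\tau} - u) - u$.
The lower-order terms cancel, leaving the standard wave equation $u_{\tau\tau} = \frac{1}{4}u_{xx}$.
Initial data for $u$: $u(x,0) = \psi(x,0) = 2 \sin(2 x)$; $u_{\tau}(x,0) = \psi_{\tau}(x,0) + \psi(x,0) = 0$. The boundary conditions carry over: $u(0,\tau) = u(\pi,\tau) = 0$.
Solve for $u$:
  Using separation of variables $u = X(x)T(\tau)$:
  Eigenfunctions: $\sin(nx)$, $n = 1, 2, 3, \ldots$
  General solution: $u(x, \tau) = \sum [A_n \cos(n \tau/2) + B_n \sin(n \tau/2)] \sin(nx)$
  From $u(x,0) = 2 \sin(2 x)$: $A_2=2$. From $u_{\tau}(x,0) = 0$: all $B_n = 0$.
Hence $u(x,\tau) = 2 \sin(2 x) \cos(\tau)$.
Transform back: $\psi(x,\tau) = e^{-\tau}u(x,\tau)$.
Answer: $\psi(x, \tau) = 2 e^{-\tau} \sin(2 x) \cos(\tau)$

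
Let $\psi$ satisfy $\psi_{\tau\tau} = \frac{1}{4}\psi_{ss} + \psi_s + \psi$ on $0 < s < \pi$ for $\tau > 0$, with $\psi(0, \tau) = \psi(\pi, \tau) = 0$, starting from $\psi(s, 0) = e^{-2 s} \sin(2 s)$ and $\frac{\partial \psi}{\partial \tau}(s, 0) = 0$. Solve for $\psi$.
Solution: Substitute $\psi = e^{-2s}u$.
Then $\psi_s = e^{-2s}(u_s - 2u)$, $\psi_{ss} = e^{-2s}(u_{ss} - 4u_s + 4u)$, $\psi_{\tau\tau} = e^{-2s}u_{\tau\tau}$; substituting and dividing by $e^{-2s}$, the lower-order terms cancel: $u_{\tau\tau} = \frac{1}{4}u_{ss}$ (standard wave equation).
Data for $u$: $u(s,0) = e^{2s}\psi(s,0) = \sin(2 s)$; $u_{\tau}(s,0) = e^{2s}\psi_{\tau}(s,0) = 0$. The boundary conditions carry over: $u(0,\tau) = u(\pi,\tau) = 0$.
Separating variables: $u = \sum [A_n \cos(\omega_n \tau) + B_n \sin(\omega_n \tau)] \sin(ns)$, $\omega_n = n/2$. From ICs: $A_2=1$.
So $u(s,\tau) = \sin(2 s) \cos(\tau)$, and $\psi(s,\tau) = e^{-2s}u(s,\tau)$.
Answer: $\psi(s, \tau) = e^{-2 s} \sin(2 s) \cos(\tau)$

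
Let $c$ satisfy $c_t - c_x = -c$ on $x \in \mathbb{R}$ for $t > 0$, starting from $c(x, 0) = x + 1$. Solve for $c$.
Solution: Substitute $c = e^{-t}u$, i.e. $u = e^{t}c$.
By the product rule, $c_t = e^{-t}(u_t - u)$, $c_x = e^{-t}u_x$.
Substituting into the PDE and dividing by $e^{-t}$: $u_t - u - u_x = -u$.
The lower-order terms cancel, leaving the standard advection equation $u_t - u_x = 0$.
Initial data for $u$: $u(x,0) = c(x,0) = x + 1$.
Solve for $u$:
  By method of characteristics (waves move left with speed 1):
  Along characteristics $x + t =$ const, $u$ is constant, so $u(x,t) = f(x + t)$ with $f = u( \cdot , 0)$.
Hence $u(x,t) = t + x + 1$.
Transform back: $c(x,t) = e^{-t}u(x,t)$.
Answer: $c(x, t) = t e^{-t} + x e^{-t} + e^{-t}$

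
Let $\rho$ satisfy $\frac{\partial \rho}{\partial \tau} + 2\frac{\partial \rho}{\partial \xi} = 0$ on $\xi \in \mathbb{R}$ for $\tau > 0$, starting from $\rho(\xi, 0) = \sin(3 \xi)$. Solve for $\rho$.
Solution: By characteristics ($d\xi/d\tau = 2$), $\rho(\xi,\tau) = f(\xi - 2\tau)$ with $f = \rho( \cdot , 0)$.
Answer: $\rho(\xi, \tau) = - \sin(6 \tau - 3 \xi)$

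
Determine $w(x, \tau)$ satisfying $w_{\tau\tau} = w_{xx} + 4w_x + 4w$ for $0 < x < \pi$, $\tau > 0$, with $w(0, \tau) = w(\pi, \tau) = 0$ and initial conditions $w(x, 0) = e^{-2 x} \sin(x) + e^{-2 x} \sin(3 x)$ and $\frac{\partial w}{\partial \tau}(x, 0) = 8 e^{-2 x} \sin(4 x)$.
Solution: Substitute $w = e^{-2x}u$, i.e. $u = e^{2x}w$.
By the product rule, $w_x = e^{-2x}(u_x - 2u)$, $w_{xx} = e^{-2x}(u_{xx} - 4u_x + 4u)$, $w_{\tau\tau} = e^{-2x}u_{\tau\tau}$.
Substituting into the PDE and dividing by $e^{-2x}$: $u_{\tau\tau} = (u_{xx} - 4u_x + 4u) + 4(u_x - 2u) + 4u$.
The lower-order terms cancel, leaving the standard wave equation $u_{\tau\tau} = u_{xx}$.
Initial data for $u$: $u(x,0) = e^{2x}w(x,0) = \sin(x) + \sin(3 x)$; $u_{\tau}(x,0) = e^{2x}w_{\tau}(x,0) = 8 \sin(4 x)$. The boundary conditions carry over: $u(0,\tau) = u(\pi,\tau) = 0$.
Solve for $u$:
  Using separation of variables $u = X(x)T(\tau)$:
  Eigenfunctions: $\sin(nx)$, $n = 1, 2, 3, \ldots$
  General solution: $u(x, \tau) = \sum [A_n \cos(n \tau) + B_n \sin(n \tau)] \sin(nx)$
  From $u(x,0) = \sin(x) + \sin(3 x)$: $A_1=1, A_3=1$. From $u_{\tau}(x,0) = 8 \sin(4 x)$, using $u_{\tau}(x,0) = \sum \omega_n B_n \sin(nx)$ with $\omega_n = n$: $B_4 = 8/4 = 2$.
Hence $u(x,\tau) = \sin(x) \cos(\tau) + \sin(3 x) \cos(3 \tau) + 2 \sin(4 x) \sin(4 \tau)$.
Transform back: $w(x,\tau) = e^{-2x}u(x,\tau)$.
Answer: $w(x, \tau) = 2 e^{-2 x} \sin(4 \tau) \sin(4 x) + e^{-2 x} \sin(x) \cos(\tau) + e^{-2 x} \sin(3 x) \cos(3 \tau)$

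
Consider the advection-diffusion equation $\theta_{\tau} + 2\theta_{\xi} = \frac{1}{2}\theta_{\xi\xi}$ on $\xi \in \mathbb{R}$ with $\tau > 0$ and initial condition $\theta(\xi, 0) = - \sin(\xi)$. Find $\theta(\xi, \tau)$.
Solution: Change to a moving frame: let $\eta = \xi - 2\tau$, $\sigma = \tau$ and write $\theta(\xi,\tau) = u(\eta,\sigma)$.
By the chain rule $\theta_{\tau} = u_{\sigma} - 2u_{\eta}$, $\theta_{\xi} = u_{\eta}$, $\theta_{\xi\xi} = u_{\eta\eta}$.
Then $\theta_{\tau} + 2\theta_{\xi} = u_{\sigma}$: the advection term cancels and the PDE becomes the heat equation $u_{\sigma} = \frac{1}{2}u_{\eta\eta}$ on $\eta \in \mathbb{R}$.
Initial data: $u(\eta,0) = \theta(\eta,0) = - \sin(\eta)$.
On $\eta \in \mathbb{R}$ each mode satisfies $(\sin(n\eta))'' = -n^2 \sin(n\eta)$, so $e^{-n^2\sigma/2} \sin(n\eta)$ solves the heat equation; by superposition $u(\eta,\sigma) = \sum c_n e^{-n^2\sigma/2} \sin(n\eta)$.
Reading off the coefficients: $c_1=-1$, so $u(\eta,\sigma) = - e^{-\sigma/2} \sin(\eta)$.
Substituting back $\eta = \xi - 2\tau$, $\sigma = \tau$: $\theta(\xi,\tau) = u(\xi - 2\tau, \tau)$.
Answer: $\theta(\xi, \tau) = e^{-\tau/2} \sin(2 \tau - \xi)$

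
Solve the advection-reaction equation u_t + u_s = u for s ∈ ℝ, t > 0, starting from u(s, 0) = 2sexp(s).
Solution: Substitute u = exp(s)w.
Then u_s = exp(s)(w_s + w), u_t = exp(s)w_t; substituting and dividing by exp(s), the lower-order terms cancel: w_t + w_s = 0 (standard advection equation).
Data for w: w(s,0) = exp(-s)u(s,0) = 2s.
By characteristics (ds/dt = 1), w(s,t) = f(s - t) with f = w(·, 0).
So w(s,t) = 2s - 2t, and u(s,t) = exp(s)w(s,t).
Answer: u(s, t) = 2sexp(s) - 2texp(s)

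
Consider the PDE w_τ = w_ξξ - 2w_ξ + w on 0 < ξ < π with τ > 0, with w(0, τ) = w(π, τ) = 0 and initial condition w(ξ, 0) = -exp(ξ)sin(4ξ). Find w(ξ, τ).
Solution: Substitute w = exp(ξ)u, i.e. u = exp(-ξ)w.
By the product rule, w_ξ = exp(ξ)(u_ξ + u), w_ξξ = exp(ξ)(u_ξξ + 2u_ξ + u), w_τ = exp(ξ)u_τ.
Substituting into the PDE and dividing by exp(ξ): u_τ = (u_ξξ + 2u_ξ + u) - 2(u_ξ + u) + u.
The lower-order terms cancel, leaving the standard heat equation u_τ = u_ξξ.
Initial data for u: u(ξ,0) = exp(-ξ)w(ξ,0) = -sin(4ξ). The boundary conditions carry over: u(0,τ) = u(π,τ) = 0.
Solve for u:
  Using separation of variables u = X(ξ)T(τ):
  Eigenfunctions: sin(nξ), n = 1, 2, 3, ...
  General solution: u(ξ, τ) = Σ c_n sin(nξ) exp(-n² τ)
  Matching u(ξ,0) = -sin(4ξ) term by term: c_4=-1.
Hence u(ξ,τ) = -exp(-16τ)sin(4ξ).
Transform back: w(ξ,τ) = exp(ξ)u(ξ,τ).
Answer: w(ξ, τ) = -exp(ξ)exp(-16τ)sin(4ξ)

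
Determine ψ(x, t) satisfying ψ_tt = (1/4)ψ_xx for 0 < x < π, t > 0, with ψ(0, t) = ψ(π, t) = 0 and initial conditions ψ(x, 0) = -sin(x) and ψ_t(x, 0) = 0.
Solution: Separating variables: ψ = Σ [A_n cos(ω_n t) + B_n sin(ω_n t)] sin(nx), ω_n = n/2. From ICs: A_1=-1.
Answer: ψ(x, t) = -sin(x)cos(t/2)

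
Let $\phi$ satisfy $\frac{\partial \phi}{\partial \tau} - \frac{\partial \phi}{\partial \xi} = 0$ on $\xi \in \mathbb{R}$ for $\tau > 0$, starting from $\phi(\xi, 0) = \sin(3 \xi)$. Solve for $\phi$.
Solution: By characteristics ($d\xi/d\tau = -1$), $\phi(\xi,\tau) = f(\xi + \tau)$ with $f = \phi( \cdot , 0)$.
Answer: $\phi(\xi, \tau) = \sin(3 \tau + 3 \xi)$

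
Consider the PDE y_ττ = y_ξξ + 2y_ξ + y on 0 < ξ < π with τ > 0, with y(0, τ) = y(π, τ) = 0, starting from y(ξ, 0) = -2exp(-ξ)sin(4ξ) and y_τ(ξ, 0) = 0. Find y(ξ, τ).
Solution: Substitute y = exp(-ξ)u.
Then y_ξ = exp(-ξ)(u_ξ - u), y_ξξ = exp(-ξ)(u_ξξ - 2u_ξ + u), y_ττ = exp(-ξ)u_ττ; substituting and dividing by exp(-ξ), the lower-order terms cancel: u_ττ = u_ξξ (standard wave equation).
Data for u: u(ξ,0) = exp(ξ)y(ξ,0) = -2sin(4ξ); u_τ(ξ,0) = exp(ξ)y_τ(ξ,0) = 0. The boundary conditions carry over: u(0,τ) = u(π,τ) = 0.
Separating variables: u = Σ [A_n cos(ω_n τ) + B_n sin(ω_n τ)] sin(nξ), ω_n = n. From ICs: A_4=-2.
So u(ξ,τ) = -2sin(4ξ)cos(4τ), and y(ξ,τ) = exp(-ξ)u(ξ,τ).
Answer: y(ξ, τ) = -2exp(-ξ)sin(4ξ)cos(4τ)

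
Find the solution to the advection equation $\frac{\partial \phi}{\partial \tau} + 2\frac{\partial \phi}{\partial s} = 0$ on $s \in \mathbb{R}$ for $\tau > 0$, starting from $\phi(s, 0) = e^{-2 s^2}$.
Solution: By method of characteristics (waves move right with speed 2):
Along characteristics $s - 2\tau =$ const, $\phi$ is constant, so $\phi(s,\tau) = f(s - 2\tau)$ with $f = \phi( \cdot , 0)$.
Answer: $\phi(s, \tau) = e^{-2 (-2 \tau + s)^2}$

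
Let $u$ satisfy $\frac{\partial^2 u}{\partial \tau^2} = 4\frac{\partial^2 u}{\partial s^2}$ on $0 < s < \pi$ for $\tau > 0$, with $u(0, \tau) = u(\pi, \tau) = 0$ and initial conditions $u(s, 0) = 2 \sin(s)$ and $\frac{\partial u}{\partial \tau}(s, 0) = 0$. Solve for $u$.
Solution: Using separation of variables $u = X(s)T(\tau)$:
Eigenfunctions: $\sin(ns)$, $n = 1, 2, 3, \ldots$
General solution: $u(s, \tau) = \sum [A_n \cos(2n \tau) + B_n \sin(2n \tau)] \sin(ns)$
From $u(s,0) = 2 \sin(s)$: $A_1=2$. From $u_{\tau}(s,0) = 0$: all $B_n = 0$.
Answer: $u(s, \tau) = 2 \sin(s) \cos(2 \tau)$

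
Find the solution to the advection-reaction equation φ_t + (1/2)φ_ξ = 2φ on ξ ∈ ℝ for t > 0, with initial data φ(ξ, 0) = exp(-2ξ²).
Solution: Substitute φ = exp(2t)u.
Then φ_t = exp(2t)(u_t + 2u), φ_ξ = exp(2t)u_ξ; substituting and dividing by exp(2t), the lower-order terms cancel: u_t + (1/2)u_ξ = 0 (standard advection equation).
Data for u: u(ξ,0) = φ(ξ,0) = exp(-2ξ²).
By characteristics (dξ/dt = 1/2), u(ξ,t) = f(ξ - (1/2)t) with f = u(·, 0).
So u(ξ,t) = exp(-2(-t/2 + ξ)²), and φ(ξ,t) = exp(2t)u(ξ,t).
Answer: φ(ξ, t) = exp(2t)exp(-2(-t/2 + ξ)²)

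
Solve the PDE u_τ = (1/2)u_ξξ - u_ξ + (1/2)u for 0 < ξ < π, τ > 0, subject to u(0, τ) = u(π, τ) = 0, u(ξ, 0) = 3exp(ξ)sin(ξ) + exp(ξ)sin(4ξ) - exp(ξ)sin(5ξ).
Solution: Substitute u = exp(ξ)w.
Then u_ξ = exp(ξ)(w_ξ + w), u_ξξ = exp(ξ)(w_ξξ + 2w_ξ + w), u_τ = exp(ξ)w_τ; substituting and dividing by exp(ξ), the lower-order terms cancel: w_τ = (1/2)w_ξξ (standard heat equation).
Data for w: w(ξ,0) = exp(-ξ)u(ξ,0) = 3sin(ξ) + sin(4ξ) - sin(5ξ). The boundary conditions carry over: w(0,τ) = w(π,τ) = 0.
Separating variables: w = Σ c_n exp(-n²τ/2) sin(nξ). From w(ξ,0) = 3sin(ξ) + sin(4ξ) - sin(5ξ): c_1=3, c_4=1, c_5=-1.
So w(ξ,τ) = exp(-8τ)sin(4ξ) + 3exp(-τ/2)sin(ξ) - exp(-25τ/2)sin(5ξ), and u(ξ,τ) = exp(ξ)w(ξ,τ).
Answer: u(ξ, τ) = exp(ξ)exp(-8τ)sin(4ξ) + 3exp(ξ)exp(-τ/2)sin(ξ) - exp(ξ)exp(-25τ/2)sin(5ξ)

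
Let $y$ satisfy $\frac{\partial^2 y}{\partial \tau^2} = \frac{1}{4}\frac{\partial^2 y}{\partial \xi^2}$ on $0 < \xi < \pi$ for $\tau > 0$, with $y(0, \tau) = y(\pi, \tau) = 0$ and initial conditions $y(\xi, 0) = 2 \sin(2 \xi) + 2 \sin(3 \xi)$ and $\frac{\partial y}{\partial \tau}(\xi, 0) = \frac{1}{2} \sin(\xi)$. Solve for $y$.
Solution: Separating variables: $y = \sum [A_n \cos(\omega_n \tau) + B_n \sin(\omega_n \tau)] \sin(n\xi)$, $\omega_n = n/2$. From ICs ($B_n$ = velocity coefficient / $\omega_n$): $A_2=2, A_3=2, B_1=1$.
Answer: $y(\xi, \tau) = \sin(\tau/2) \sin(\xi) + 2 \sin(2 \xi) \cos(\tau) + 2 \sin(3 \xi) \cos(3 \tau/2)$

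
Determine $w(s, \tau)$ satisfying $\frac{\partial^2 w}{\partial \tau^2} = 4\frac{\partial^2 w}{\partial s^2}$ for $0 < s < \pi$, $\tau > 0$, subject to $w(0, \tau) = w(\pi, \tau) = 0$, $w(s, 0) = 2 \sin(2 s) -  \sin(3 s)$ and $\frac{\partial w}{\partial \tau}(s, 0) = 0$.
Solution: Separating variables: $w = \sum [A_n \cos(\omega_n \tau) + B_n \sin(\omega_n \tau)] \sin(ns)$, $\omega_n = 2n$. From ICs: $A_2=2, A_3=-1$.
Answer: $w(s, \tau) = 2 \sin(2 s) \cos(4 \tau) -  \sin(3 s) \cos(6 \tau)$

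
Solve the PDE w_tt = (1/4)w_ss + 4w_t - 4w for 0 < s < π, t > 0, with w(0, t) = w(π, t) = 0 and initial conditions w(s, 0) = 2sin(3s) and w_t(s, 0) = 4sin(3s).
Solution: Substitute w = exp(2t)u, i.e. u = exp(-2t)w.
By the product rule, w_t = exp(2t)(u_t + 2u), w_tt = exp(2t)(u_tt + 4u_t + 4u), w_ss = exp(2t)u_ss.
Substituting into the PDE and dividing by exp(2t): u_tt + 4u_t + 4u = (1/4)u_ss + 4(u_t + 2u) - 4u.
The lower-order terms cancel, leaving the standard wave equation u_tt = (1/4)u_ss.
Initial data for u: u(s,0) = w(s,0) = 2sin(3s); u_t(s,0) = w_t(s,0) - 2w(s,0) = 0. The boundary conditions carry over: u(0,t) = u(π,t) = 0.
Solve for u:
  Using separation of variables u = X(s)T(t):
  Eigenfunctions: sin(ns), n = 1, 2, 3, ...
  General solution: u(s, t) = Σ [A_n cos(n t/2) + B_n sin(n t/2)] sin(ns)
  From u(s,0) = 2sin(3s): A_3=2. From u_t(s,0) = 0: all B_n = 0.
Hence u(s,t) = 2sin(3s)cos(3t/2).
Transform back: w(s,t) = exp(2t)u(s,t).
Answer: w(s, t) = 2exp(2t)sin(3s)cos(3t/2)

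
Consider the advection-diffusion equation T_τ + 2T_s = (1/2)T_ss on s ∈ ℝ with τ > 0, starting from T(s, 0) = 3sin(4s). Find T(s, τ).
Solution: Moving frame: η = s - 2τ, σ = τ, T = u(η,σ), so T_τ = u_σ - 2u_η and T_ss = u_ηη.
Hence T_τ + 2T_s = u_σ and the PDE becomes the heat equation u_σ = (1/2)u_ηη on η ∈ ℝ.
Initial data: u(η,0) = T(η,0) = 3sin(4η). Each mode sin(nη) decays as exp(-n²σ/2) on ℝ, so u(η,σ) = Σ c_n exp(-n²σ/2) sin(nη) with c_4=3: u(η,σ) = 3exp(-8σ)sin(4η).
Substituting back: T(s,τ) = u(s - 2τ, τ).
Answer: T(s, τ) = 3exp(-8τ)sin(4s - 8τ)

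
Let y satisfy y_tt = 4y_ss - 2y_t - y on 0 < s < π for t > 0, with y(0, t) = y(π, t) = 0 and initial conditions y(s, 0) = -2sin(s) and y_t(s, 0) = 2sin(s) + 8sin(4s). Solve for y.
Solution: Substitute y = exp(-t)u.
Then y_t = exp(-t)(u_t - u), y_tt = exp(-t)(u_tt - 2u_t + u), y_ss = exp(-t)u_ss; substituting and dividing by exp(-t), the lower-order terms cancel: u_tt = 4u_ss (standard wave equation).
Data for u: u(s,0) = y(s,0) = -2sin(s); u_t(s,0) = y_t(s,0) + y(s,0) = 8sin(4s). The boundary conditions carry over: u(0,t) = u(π,t) = 0.
Separating variables: u = Σ [A_n cos(ω_n t) + B_n sin(ω_n t)] sin(ns), ω_n = 2n. From ICs (B_n = velocity coefficient / ω_n): A_1=-2, B_4=1.
So u(s,t) = -2sin(s)cos(2t) + sin(4s)sin(8t), and y(s,t) = exp(-t)u(s,t).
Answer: y(s, t) = -2exp(-t)sin(s)cos(2t) + exp(-t)sin(4s)sin(8t)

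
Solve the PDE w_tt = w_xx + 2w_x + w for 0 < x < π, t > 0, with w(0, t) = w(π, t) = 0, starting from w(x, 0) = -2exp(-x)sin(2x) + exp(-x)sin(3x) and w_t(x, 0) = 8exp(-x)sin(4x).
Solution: Substitute w = exp(-x)u.
Then w_x = exp(-x)(u_x - u), w_xx = exp(-x)(u_xx - 2u_x + u), w_tt = exp(-x)u_tt; substituting and dividing by exp(-x), the lower-order terms cancel: u_tt = u_xx (standard wave equation).
Data for u: u(x,0) = exp(x)w(x,0) = -2sin(2x) + sin(3x); u_t(x,0) = exp(x)w_t(x,0) = 8sin(4x). The boundary conditions carry over: u(0,t) = u(π,t) = 0.
Separating variables: u = Σ [A_n cos(ω_n t) + B_n sin(ω_n t)] sin(nx), ω_n = n. From ICs (B_n = velocity coefficient / ω_n): A_2=-2, A_3=1, B_4=2.
So u(x,t) = 2sin(4t)sin(4x) - 2sin(2x)cos(2t) + sin(3x)cos(3t), and w(x,t) = exp(-x)u(x,t).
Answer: w(x, t) = 2exp(-x)sin(4t)sin(4x) - 2exp(-x)sin(2x)cos(2t) + exp(-x)sin(3x)cos(3t)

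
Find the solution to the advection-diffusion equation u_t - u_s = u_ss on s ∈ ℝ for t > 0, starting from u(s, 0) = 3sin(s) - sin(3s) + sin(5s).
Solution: Moving frame: η = s + t, σ = t, u = w(η,σ), so u_t = w_σ + w_η and u_ss = w_ηη.
Hence u_t - u_s = w_σ and the PDE becomes the heat equation w_σ = w_ηη on η ∈ ℝ.
Initial data: w(η,0) = u(η,0) = 3sin(η) - sin(3η) + sin(5η). Each mode sin(nη) decays as exp(-n²σ) on ℝ, so w(η,σ) = Σ c_n exp(-n²σ) sin(nη) with c_1=3, c_3=-1, c_5=1: w(η,σ) = 3exp(-σ)sin(η) - exp(-9σ)sin(3η) + exp(-25σ)sin(5η).
Substituting back: u(s,t) = w(s + t, t).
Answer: u(s, t) = 3exp(-t)sin(s + t) - exp(-9t)sin(3s + 3t) + exp(-25t)sin(5s + 5t)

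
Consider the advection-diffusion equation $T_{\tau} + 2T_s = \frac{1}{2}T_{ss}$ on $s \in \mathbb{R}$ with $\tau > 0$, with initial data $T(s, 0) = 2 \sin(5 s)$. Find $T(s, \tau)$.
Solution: Moving frame: $\eta = s - 2\tau$, $\sigma = \tau$, $T = u(\eta,\sigma)$, so $T_{\tau} = u_{\sigma} - 2u_{\eta}$ and $T_{ss} = u_{\eta\eta}$.
Hence $T_{\tau} + 2T_s = u_{\sigma}$ and the PDE becomes the heat equation $u_{\sigma} = \frac{1}{2}u_{\eta\eta}$ on $\eta \in \mathbb{R}$.
Initial data: $u(\eta,0) = T(\eta,0) = 2 \sin(5 \eta)$. Each mode $\sin(n\eta)$ decays as $e^{-n^2\sigma/2}$ on $\mathbb{R}$, so $u(\eta,\sigma) = \sum c_n e^{-n^2\sigma/2} \sin(n\eta)$ with $c_5=2$: $u(\eta,\sigma) = 2 e^{-25 \sigma/2} \sin(5 \eta)$.
Substituting back: $T(s,\tau) = u(s - 2\tau, \tau)$.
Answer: $T(s, \tau) = -2 e^{-25 \tau/2} \sin(10 \tau - 5 s)$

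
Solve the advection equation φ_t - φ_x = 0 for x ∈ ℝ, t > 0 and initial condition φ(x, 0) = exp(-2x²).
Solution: By characteristics (dx/dt = -1), φ(x,t) = f(x + t) with f = φ(·, 0).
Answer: φ(x, t) = exp(-2(t + x)²)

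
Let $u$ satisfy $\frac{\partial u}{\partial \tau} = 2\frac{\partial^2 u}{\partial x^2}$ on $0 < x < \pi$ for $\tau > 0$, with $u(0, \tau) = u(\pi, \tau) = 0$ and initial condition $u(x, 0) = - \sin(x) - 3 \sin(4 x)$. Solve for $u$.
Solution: Using separation of variables $u = X(x)T(\tau)$:
Eigenfunctions: $\sin(nx)$, $n = 1, 2, 3, \ldots$
General solution: $u(x, \tau) = \sum c_n \sin(nx) e^{-2n^2 \tau}$
Matching $u(x,0) = - \sin(x) - 3 \sin(4 x)$ term by term: $c_1=-1, c_4=-3$.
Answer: $u(x, \tau) = - e^{-2 \tau} \sin(x) - 3 e^{-32 \tau} \sin(4 x)$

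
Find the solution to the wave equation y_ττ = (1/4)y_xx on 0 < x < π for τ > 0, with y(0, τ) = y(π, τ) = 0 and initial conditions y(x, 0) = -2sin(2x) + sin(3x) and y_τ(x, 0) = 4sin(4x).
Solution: Separating variables: y = Σ [A_n cos(ω_n τ) + B_n sin(ω_n τ)] sin(nx), ω_n = n/2. From ICs (B_n = velocity coefficient / ω_n): A_2=-2, A_3=1, B_4=2.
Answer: y(x, τ) = -2sin(2x)cos(τ) + sin(3x)cos(3τ/2) + 2sin(4x)sin(2τ)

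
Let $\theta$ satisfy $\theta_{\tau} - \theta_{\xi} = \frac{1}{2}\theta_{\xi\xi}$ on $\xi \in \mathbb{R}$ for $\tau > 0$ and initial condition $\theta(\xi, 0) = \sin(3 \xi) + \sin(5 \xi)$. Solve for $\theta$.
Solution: Change to a moving frame: let $\eta = \xi + \tau$, $\sigma = \tau$ and write $\theta(\xi,\tau) = u(\eta,\sigma)$.
By the chain rule $\theta_{\tau} = u_{\sigma} + u_{\eta}$, $\theta_{\xi} = u_{\eta}$, $\theta_{\xi\xi} = u_{\eta\eta}$.
Then $\theta_{\tau} - \theta_{\xi} = u_{\sigma}$: the advection term cancels and the PDE becomes the heat equation $u_{\sigma} = \frac{1}{2}u_{\eta\eta}$ on $\eta \in \mathbb{R}$.
Initial data: $u(\eta,0) = \theta(\eta,0) = \sin(3 \eta) + \sin(5 \eta)$.
On $\eta \in \mathbb{R}$ each mode satisfies $(\sin(n\eta))'' = -n^2 \sin(n\eta)$, so $e^{-n^2\sigma/2} \sin(n\eta)$ solves the heat equation; by superposition $u(\eta,\sigma) = \sum c_n e^{-n^2\sigma/2} \sin(n\eta)$.
Reading off the coefficients: $c_3=1, c_5=1$, so $u(\eta,\sigma) = e^{-9 \sigma/2} \sin(3 \eta) + e^{-25 \sigma/2} \sin(5 \eta)$.
Substituting back $\eta = \xi + \tau$, $\sigma = \tau$: $\theta(\xi,\tau) = u(\xi + \tau, \tau)$.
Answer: $\theta(\xi, \tau) = e^{-9 \tau/2} \sin(3 \tau + 3 \xi) + e^{-25 \tau/2} \sin(5 \tau + 5 \xi)$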